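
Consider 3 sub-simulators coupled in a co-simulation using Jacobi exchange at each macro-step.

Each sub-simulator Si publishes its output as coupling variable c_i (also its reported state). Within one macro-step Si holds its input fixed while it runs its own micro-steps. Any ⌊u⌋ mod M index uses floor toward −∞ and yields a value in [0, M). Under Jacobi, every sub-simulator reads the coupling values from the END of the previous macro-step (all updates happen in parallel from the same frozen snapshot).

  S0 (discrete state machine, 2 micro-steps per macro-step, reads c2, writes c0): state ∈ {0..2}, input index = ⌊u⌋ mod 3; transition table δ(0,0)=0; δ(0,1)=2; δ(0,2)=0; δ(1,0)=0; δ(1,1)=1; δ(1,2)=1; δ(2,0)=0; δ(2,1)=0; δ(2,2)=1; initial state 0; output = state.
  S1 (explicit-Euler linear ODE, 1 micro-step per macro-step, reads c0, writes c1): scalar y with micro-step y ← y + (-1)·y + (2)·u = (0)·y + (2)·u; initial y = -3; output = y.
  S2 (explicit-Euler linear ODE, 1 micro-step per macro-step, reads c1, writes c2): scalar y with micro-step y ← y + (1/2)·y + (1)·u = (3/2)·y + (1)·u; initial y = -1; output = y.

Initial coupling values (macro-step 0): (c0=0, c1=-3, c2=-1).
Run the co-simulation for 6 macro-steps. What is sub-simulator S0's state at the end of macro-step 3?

S0 state at macro-step 3 = 0

macro 1: S0 reads c2=-1 → after 2×micro: 0; S1 reads c0=0 → after 1×micro: 0; S2 reads c1=-3 → after 1×micro: -9/2 ⇒ (c0=0, c1=0, c2=-9/2)
macro 2: S0 reads c2=-9/2 → after 2×micro: 0; S1 reads c0=0 → after 1×micro: 0; S2 reads c1=0 → after 1×micro: -27/4 ⇒ (c0=0, c1=0, c2=-27/4)
macro 3: S0 reads c2=-27/4 → after 2×micro: 0; S1 reads c0=0 → after 1×micro: 0; S2 reads c1=0 → after 1×micro: -81/8 ⇒ (c0=0, c1=0, c2=-81/8)
macro 4: S0 reads c2=-81/8 → after 2×micro: 0; S1 reads c0=0 → after 1×micro: 0; S2 reads c1=0 → after 1×micro: -243/16 ⇒ (c0=0, c1=0, c2=-243/16)
macro 5: S0 reads c2=-243/16 → after 2×micro: 0; S1 reads c0=0 → after 1×micro: 0; S2 reads c1=0 → after 1×micro: -729/32 ⇒ (c0=0, c1=0, c2=-729/32)
macro 6: S0 reads c2=-729/32 → after 2×micro: 0; S1 reads c0=0 → after 1×micro: 0; S2 reads c1=0 → after 1×micro: -2187/64 ⇒ (c0=0, c1=0, c2=-2187/64)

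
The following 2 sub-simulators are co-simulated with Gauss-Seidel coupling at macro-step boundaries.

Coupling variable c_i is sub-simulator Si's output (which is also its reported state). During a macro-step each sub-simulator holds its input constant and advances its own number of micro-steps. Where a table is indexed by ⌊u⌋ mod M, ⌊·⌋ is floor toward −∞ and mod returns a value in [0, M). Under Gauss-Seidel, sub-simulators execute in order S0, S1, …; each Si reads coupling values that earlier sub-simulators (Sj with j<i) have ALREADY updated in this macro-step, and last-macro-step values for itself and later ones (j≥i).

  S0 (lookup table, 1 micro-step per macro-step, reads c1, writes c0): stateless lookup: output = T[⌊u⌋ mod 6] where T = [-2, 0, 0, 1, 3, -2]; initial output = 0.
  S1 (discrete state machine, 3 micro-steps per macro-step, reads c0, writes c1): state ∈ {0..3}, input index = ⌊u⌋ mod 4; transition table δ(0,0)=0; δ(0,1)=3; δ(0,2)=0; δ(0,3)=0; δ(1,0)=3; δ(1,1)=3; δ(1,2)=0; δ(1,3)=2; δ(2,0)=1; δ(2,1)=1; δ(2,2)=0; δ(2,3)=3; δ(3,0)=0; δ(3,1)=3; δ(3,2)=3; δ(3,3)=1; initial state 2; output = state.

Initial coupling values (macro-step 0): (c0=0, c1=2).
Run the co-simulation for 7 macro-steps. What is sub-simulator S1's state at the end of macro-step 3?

S1 state at macro-step 3 = 0

macro 1: S0 reads c1=2 → after 1×micro: 0; S1 reads c0=0 → after 3×micro: 0 ⇒ (c0=0, c1=0)
macro 2: S0 reads c1=0 → after 1×micro: -2; S1 reads c0=-2 → after 3×micro: 0 ⇒ (c0=-2, c1=0)
macro 3: S0 reads c1=0 → after 1×micro: -2; S1 reads c0=-2 → after 3×micro: 0 ⇒ (c0=-2, c1=0)
macro 4: S0 reads c1=0 → after 1×micro: -2; S1 reads c0=-2 → after 3×micro: 0 ⇒ (c0=-2, c1=0)
macro 5: S0 reads c1=0 → after 1×micro: -2; S1 reads c0=-2 → after 3×micro: 0 ⇒ (c0=-2, c1=0)
macro 6: S0 reads c1=0 → after 1×micro: -2; S1 reads c0=-2 → after 3×micro: 0 ⇒ (c0=-2, c1=0)
macro 7: S0 reads c1=0 → after 1×micro: -2; S1 reads c0=-2 → after 3×micro: 0 ⇒ (c0=-2, c1=0)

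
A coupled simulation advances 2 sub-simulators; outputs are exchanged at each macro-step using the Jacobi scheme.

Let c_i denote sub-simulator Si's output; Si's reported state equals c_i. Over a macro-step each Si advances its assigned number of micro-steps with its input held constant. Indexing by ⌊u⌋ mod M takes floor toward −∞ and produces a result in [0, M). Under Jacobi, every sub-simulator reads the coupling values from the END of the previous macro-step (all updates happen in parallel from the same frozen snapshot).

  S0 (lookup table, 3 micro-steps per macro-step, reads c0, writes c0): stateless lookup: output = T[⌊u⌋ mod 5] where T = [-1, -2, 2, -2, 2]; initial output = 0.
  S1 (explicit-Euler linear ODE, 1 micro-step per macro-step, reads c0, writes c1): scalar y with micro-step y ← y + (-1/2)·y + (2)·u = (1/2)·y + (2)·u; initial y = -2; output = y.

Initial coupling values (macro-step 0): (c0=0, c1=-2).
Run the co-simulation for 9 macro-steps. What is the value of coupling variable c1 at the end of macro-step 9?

c1 at macro-step 9 = 2027/256

macro 1: S0 reads c0=0 → after 3×micro: -1; S1 reads c0=0 → after 1×micro: -1 ⇒ (c0=-1, c1=-1)
macro 2: S0 reads c0=-1 → after 3×micro: 2; S1 reads c0=-1 → after 1×micro: -5/2 ⇒ (c0=2, c1=-5/2)
macro 3: S0 reads c0=2 → after 3×micro: 2; S1 reads c0=2 → after 1×micro: 11/4 ⇒ (c0=2, c1=11/4)
macro 4: S0 reads c0=2 → after 3×micro: 2; S1 reads c0=2 → after 1×micro: 43/8 ⇒ (c0=2, c1=43/8)
macro 5: S0 reads c0=2 → after 3×micro: 2; S1 reads c0=2 → after 1×micro: 107/16 ⇒ (c0=2, c1=107/16)
macro 6: S0 reads c0=2 → after 3×micro: 2; S1 reads c0=2 → after 1×micro: 235/32 ⇒ (c0=2, c1=235/32)
macro 7: S0 reads c0=2 → after 3×micro: 2; S1 reads c0=2 → after 1×micro: 491/64 ⇒ (c0=2, c1=491/64)
macro 8: S0 reads c0=2 → after 3×micro: 2; S1 reads c0=2 → after 1×micro: 1003/128 ⇒ (c0=2, c1=1003/128)
macro 9: S0 reads c0=2 → after 3×micro: 2; S1 reads c0=2 → after 1×micro: 2027/256 ⇒ (c0=2, c1=2027/256)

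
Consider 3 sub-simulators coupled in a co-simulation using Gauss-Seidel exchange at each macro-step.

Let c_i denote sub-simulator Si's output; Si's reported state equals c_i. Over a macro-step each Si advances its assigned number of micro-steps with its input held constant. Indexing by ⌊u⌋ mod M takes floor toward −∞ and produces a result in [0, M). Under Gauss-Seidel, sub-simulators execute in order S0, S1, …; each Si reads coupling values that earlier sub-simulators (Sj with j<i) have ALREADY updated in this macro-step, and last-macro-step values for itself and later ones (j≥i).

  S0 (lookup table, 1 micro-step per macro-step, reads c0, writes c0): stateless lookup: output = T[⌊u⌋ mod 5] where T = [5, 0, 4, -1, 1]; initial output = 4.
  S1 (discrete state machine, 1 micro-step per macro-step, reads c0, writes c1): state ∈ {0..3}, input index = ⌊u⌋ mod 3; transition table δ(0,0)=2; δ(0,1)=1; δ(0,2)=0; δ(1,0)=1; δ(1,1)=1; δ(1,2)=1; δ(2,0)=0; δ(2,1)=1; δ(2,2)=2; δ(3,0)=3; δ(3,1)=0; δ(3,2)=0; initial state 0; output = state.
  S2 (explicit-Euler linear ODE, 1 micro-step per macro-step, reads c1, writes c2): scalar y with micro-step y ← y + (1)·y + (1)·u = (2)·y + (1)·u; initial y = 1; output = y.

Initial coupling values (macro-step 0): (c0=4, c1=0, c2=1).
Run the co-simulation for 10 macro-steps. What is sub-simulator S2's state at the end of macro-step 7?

macro 1: S0 reads c0=4 → after 1×micro: 1; S1 reads c0=1 → after 1×micro: 1; S2 reads c1=1 → after 1×micro: 3 ⇒ (c0=1, c1=1, c2=3)
macro 2: S0 reads c0=1 → after 1×micro: 0; S1 reads c0=0 → after 1×micro: 1; S2 reads c1=1 → after 1×micro: 7 ⇒ (c0=0, c1=1, c2=7)
macro 3: S0 reads c0=0 → after 1×micro: 5; S1 reads c0=5 → after 1×micro: 1; S2 reads c1=1 → after 1×micro: 15 ⇒ (c0=5, c1=1, c2=15)
macro 4: S0 reads c0=5 → after 1×micro: 5; S1 reads c0=5 → after 1×micro: 1; S2 reads c1=1 → after 1×micro: 31 ⇒ (c0=5, c1=1, c2=31)
macro 5: S0 reads c0=5 → after 1×micro: 5; S1 reads c0=5 → after 1×micro: 1; S2 reads c1=1 → after 1×micro: 63 ⇒ (c0=5, c1=1, c2=63)
macro 6: S0 reads c0=5 → after 1×micro: 5; S1 reads c0=5 → after 1×micro: 1; S2 reads c1=1 → after 1×micro: 127 ⇒ (c0=5, c1=1, c2=127)
macro 7: S0 reads c0=5 → after 1×micro: 5; S1 reads c0=5 → after 1×micro: 1; S2 reads c1=1 → after 1×micro: 255 ⇒ (c0=5, c1=1, c2=255)
macro 8: S0 reads c0=5 → after 1×micro: 5; S1 reads c0=5 → after 1×micro: 1; S2 reads c1=1 → after 1×micro: 511 ⇒ (c0=5, c1=1, c2=511)
macro 9: S0 reads c0=5 → after 1×micro: 5; S1 reads c0=5 → after 1×micro: 1; S2 reads c1=1 → after 1×micro: 1023 ⇒ (c0=5, c1=1, c2=1023)
macro 10: S0 reads c0=5 → after 1×micro: 5; S1 reads c0=5 → after 1×micro: 1; S2 reads c1=1 → after 1×micro: 2047 ⇒ (c0=5, c1=1, c2=2047)

S2 state at macro-step 7 = 255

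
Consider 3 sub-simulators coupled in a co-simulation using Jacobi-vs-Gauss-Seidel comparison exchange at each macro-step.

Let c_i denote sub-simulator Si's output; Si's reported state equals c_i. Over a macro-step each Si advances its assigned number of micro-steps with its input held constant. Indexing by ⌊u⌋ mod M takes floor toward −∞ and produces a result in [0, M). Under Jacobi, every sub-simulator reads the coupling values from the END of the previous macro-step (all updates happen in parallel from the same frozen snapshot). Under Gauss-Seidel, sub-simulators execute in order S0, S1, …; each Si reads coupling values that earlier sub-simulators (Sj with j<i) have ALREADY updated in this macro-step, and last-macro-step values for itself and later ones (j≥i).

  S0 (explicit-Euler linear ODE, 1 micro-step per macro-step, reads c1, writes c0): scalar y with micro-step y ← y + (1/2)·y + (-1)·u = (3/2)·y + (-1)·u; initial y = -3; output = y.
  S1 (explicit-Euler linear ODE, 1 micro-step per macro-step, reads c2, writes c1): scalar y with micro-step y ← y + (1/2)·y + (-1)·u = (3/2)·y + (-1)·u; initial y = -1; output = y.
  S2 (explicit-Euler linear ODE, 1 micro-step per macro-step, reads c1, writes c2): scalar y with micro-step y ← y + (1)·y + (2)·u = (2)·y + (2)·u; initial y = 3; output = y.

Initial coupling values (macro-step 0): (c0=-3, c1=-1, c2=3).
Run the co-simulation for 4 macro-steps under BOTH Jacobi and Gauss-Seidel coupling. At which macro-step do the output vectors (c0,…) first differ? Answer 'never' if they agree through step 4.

first divergence at macro-step: 1

[Jacobi] macro 1: S0 reads c1=-1 → after 1×micro: -7/2; S1 reads c2=3 → after 1×micro: -9/2; S2 reads c1=-1 → after 1×micro: 4 ⇒ (c0=-7/2, c1=-9/2, c2=4)
[Jacobi] macro 2: S0 reads c1=-9/2 → after 1×micro: -3/4; S1 reads c2=4 → after 1×micro: -43/4; S2 reads c1=-9/2 → after 1×micro: -1 ⇒ (c0=-3/4, c1=-43/4, c2=-1)
[Jacobi] macro 3: S0 reads c1=-43/4 → after 1×micro: 77/8; S1 reads c2=-1 → after 1×micro: -121/8; S2 reads c1=-43/4 → after 1×micro: -47/2 ⇒ (c0=77/8, c1=-121/8, c2=-47/2)
[Jacobi] macro 4: S0 reads c1=-121/8 → after 1×micro: 473/16; S1 reads c2=-47/2 → after 1×micro: 13/16; S2 reads c1=-121/8 → after 1×micro: -309/4 ⇒ (c0=473/16, c1=13/16, c2=-309/4)
[Gauss-Seidel] macro 1: S0 reads c1=-1 → after 1×micro: -7/2; S1 reads c2=3 → after 1×micro: -9/2; S2 reads c1=-9/2 → after 1×micro: -3 ⇒ (c0=-7/2, c1=-9/2, c2=-3)
[Gauss-Seidel] macro 2: S0 reads c1=-9/2 → after 1×micro: -3/4; S1 reads c2=-3 → after 1×micro: -15/4; S2 reads c1=-15/4 → after 1×micro: -27/2 ⇒ (c0=-3/4, c1=-15/4, c2=-27/2)
[Gauss-Seidel] macro 3: S0 reads c1=-15/4 → after 1×micro: 21/8; S1 reads c2=-27/2 → after 1×micro: 63/8; S2 reads c1=63/8 → after 1×micro: -45/4 ⇒ (c0=21/8, c1=63/8, c2=-45/4)
[Gauss-Seidel] macro 4: S0 reads c1=63/8 → after 1×micro: -63/16; S1 reads c2=-45/4 → after 1×micro: 369/16; S2 reads c1=369/16 → after 1×micro: 189/8 ⇒ (c0=-63/16, c1=369/16, c2=189/8)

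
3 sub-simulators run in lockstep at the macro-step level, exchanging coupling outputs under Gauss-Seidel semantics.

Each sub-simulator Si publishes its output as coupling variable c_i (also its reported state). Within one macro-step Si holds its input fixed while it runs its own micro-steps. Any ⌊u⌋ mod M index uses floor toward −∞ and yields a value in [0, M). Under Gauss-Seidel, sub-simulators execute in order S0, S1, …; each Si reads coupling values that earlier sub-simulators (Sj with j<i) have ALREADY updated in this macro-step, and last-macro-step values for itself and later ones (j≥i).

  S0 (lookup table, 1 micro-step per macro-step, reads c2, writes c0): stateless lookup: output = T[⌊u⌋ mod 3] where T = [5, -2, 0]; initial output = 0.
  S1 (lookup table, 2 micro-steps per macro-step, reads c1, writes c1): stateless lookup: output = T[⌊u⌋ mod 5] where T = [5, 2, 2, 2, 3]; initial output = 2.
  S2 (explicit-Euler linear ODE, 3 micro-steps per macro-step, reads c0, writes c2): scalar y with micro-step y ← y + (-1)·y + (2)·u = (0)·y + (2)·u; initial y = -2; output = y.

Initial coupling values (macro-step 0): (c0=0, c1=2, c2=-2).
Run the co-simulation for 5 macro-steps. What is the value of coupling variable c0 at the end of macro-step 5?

macro 1: S0 reads c2=-2 → after 1×micro: -2; S1 reads c1=2 → after 2×micro: 2; S2 reads c0=-2 → after 3×micro: -4 ⇒ (c0=-2, c1=2, c2=-4)
macro 2: S0 reads c2=-4 → after 1×micro: 0; S1 reads c1=2 → after 2×micro: 2; S2 reads c0=0 → after 3×micro: 0 ⇒ (c0=0, c1=2, c2=0)
macro 3: S0 reads c2=0 → after 1×micro: 5; S1 reads c1=2 → after 2×micro: 2; S2 reads c0=5 → after 3×micro: 10 ⇒ (c0=5, c1=2, c2=10)
macro 4: S0 reads c2=10 → after 1×micro: -2; S1 reads c1=2 → after 2×micro: 2; S2 reads c0=-2 → after 3×micro: -4 ⇒ (c0=-2, c1=2, c2=-4)
macro 5: S0 reads c2=-4 → after 1×micro: 0; S1 reads c1=2 → after 2×micro: 2; S2 reads c0=0 → after 3×micro: 0 ⇒ (c0=0, c1=2, c2=0)

c0 at macro-step 5 = 0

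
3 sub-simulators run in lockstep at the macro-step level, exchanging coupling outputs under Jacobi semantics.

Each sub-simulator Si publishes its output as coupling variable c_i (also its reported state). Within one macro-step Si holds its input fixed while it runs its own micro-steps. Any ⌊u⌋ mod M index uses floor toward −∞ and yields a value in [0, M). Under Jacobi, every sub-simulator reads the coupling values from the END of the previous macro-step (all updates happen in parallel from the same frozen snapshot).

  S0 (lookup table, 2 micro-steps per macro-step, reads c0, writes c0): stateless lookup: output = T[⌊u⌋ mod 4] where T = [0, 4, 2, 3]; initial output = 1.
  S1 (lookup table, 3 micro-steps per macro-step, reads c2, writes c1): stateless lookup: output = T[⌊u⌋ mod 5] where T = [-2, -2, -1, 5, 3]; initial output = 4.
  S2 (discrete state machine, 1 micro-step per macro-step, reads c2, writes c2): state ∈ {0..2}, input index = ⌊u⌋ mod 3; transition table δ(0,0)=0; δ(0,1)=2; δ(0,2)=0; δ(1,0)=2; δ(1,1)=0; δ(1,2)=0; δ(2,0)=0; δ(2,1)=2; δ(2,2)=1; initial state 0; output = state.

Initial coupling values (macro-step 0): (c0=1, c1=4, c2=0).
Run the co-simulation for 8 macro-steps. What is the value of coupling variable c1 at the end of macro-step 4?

c1 at macro-step 4 = -2

macro 1: S0 reads c0=1 → after 2×micro: 4; S1 reads c2=0 → after 3×micro: -2; S2 reads c2=0 → after 1×micro: 0 ⇒ (c0=4, c1=-2, c2=0)
macro 2: S0 reads c0=4 → after 2×micro: 0; S1 reads c2=0 → after 3×micro: -2; S2 reads c2=0 → after 1×micro: 0 ⇒ (c0=0, c1=-2, c2=0)
macro 3: S0 reads c0=0 → after 2×micro: 0; S1 reads c2=0 → after 3×micro: -2; S2 reads c2=0 → after 1×micro: 0 ⇒ (c0=0, c1=-2, c2=0)
macro 4: S0 reads c0=0 → after 2×micro: 0; S1 reads c2=0 → after 3×micro: -2; S2 reads c2=0 → after 1×micro: 0 ⇒ (c0=0, c1=-2, c2=0)
macro 5: S0 reads c0=0 → after 2×micro: 0; S1 reads c2=0 → after 3×micro: -2; S2 reads c2=0 → after 1×micro: 0 ⇒ (c0=0, c1=-2, c2=0)
macro 6: S0 reads c0=0 → after 2×micro: 0; S1 reads c2=0 → after 3×micro: -2; S2 reads c2=0 → after 1×micro: 0 ⇒ (c0=0, c1=-2, c2=0)
macro 7: S0 reads c0=0 → after 2×micro: 0; S1 reads c2=0 → after 3×micro: -2; S2 reads c2=0 → after 1×micro: 0 ⇒ (c0=0, c1=-2, c2=0)
macro 8: S0 reads c0=0 → after 2×micro: 0; S1 reads c2=0 → after 3×micro: -2; S2 reads c2=0 → after 1×micro: 0 ⇒ (c0=0, c1=-2, c2=0)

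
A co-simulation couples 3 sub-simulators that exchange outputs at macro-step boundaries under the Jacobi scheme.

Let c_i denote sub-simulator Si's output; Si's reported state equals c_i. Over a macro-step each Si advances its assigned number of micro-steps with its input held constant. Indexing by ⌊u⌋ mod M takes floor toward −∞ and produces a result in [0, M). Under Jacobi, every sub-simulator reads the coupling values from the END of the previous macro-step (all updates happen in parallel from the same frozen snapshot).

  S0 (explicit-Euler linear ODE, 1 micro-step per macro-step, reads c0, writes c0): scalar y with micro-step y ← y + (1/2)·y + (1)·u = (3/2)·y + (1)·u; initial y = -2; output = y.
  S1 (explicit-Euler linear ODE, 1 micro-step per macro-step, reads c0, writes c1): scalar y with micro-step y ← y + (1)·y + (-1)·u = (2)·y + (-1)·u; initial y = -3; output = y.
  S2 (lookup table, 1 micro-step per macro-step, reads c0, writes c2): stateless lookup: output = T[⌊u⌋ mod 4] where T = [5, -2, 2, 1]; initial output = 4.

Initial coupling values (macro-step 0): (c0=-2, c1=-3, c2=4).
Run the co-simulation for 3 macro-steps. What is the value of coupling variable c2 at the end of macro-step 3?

c2 at macro-step 3 = 1

macro 1: S0 reads c0=-2 → after 1×micro: -5; S1 reads c0=-2 → after 1×micro: -4; S2 reads c0=-2 → after 1×micro: 2 ⇒ (c0=-5, c1=-4, c2=2)
macro 2: S0 reads c0=-5 → after 1×micro: -25/2; S1 reads c0=-5 → after 1×micro: -3; S2 reads c0=-5 → after 1×micro: 1 ⇒ (c0=-25/2, c1=-3, c2=1)
macro 3: S0 reads c0=-25/2 → after 1×micro: -125/4; S1 reads c0=-25/2 → after 1×micro: 13/2; S2 reads c0=-25/2 → after 1×micro: 1 ⇒ (c0=-125/4, c1=13/2, c2=1)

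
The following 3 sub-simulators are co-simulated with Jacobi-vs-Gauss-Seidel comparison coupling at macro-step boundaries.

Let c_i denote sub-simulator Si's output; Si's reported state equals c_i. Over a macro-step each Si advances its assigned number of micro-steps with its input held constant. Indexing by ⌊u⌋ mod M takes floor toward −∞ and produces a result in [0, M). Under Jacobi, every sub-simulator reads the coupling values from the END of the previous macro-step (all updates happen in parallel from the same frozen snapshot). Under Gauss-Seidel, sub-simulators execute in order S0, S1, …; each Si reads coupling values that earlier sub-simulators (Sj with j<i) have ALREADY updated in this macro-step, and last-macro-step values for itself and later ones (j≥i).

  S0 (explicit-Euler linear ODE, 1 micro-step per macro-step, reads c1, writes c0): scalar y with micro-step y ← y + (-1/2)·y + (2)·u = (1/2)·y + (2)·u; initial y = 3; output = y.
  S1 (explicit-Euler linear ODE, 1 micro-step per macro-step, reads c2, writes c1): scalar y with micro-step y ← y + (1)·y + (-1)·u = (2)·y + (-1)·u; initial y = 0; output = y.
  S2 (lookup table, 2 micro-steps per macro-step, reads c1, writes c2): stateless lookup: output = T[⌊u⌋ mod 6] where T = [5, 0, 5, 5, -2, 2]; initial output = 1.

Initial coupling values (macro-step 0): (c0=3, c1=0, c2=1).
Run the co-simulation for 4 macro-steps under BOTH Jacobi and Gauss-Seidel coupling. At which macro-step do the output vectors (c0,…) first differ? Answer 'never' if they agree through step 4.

[Jacobi] macro 1: S0 reads c1=0 → after 1×micro: 3/2; S1 reads c2=1 → after 1×micro: -1; S2 reads c1=0 → after 2×micro: 5 ⇒ (c0=3/2, c1=-1, c2=5)
[Jacobi] macro 2: S0 reads c1=-1 → after 1×micro: -5/4; S1 reads c2=5 → after 1×micro: -7; S2 reads c1=-1 → after 2×micro: 2 ⇒ (c0=-5/4, c1=-7, c2=2)
[Jacobi] macro 3: S0 reads c1=-7 → after 1×micro: -117/8; S1 reads c2=2 → after 1×micro: -16; S2 reads c1=-7 → after 2×micro: 2 ⇒ (c0=-117/8, c1=-16, c2=2)
[Jacobi] macro 4: S0 reads c1=-16 → after 1×micro: -629/16; S1 reads c2=2 → after 1×micro: -34; S2 reads c1=-16 → after 2×micro: 5 ⇒ (c0=-629/16, c1=-34, c2=5)
[Gauss-Seidel] macro 1: S0 reads c1=0 → after 1×micro: 3/2; S1 reads c2=1 → after 1×micro: -1; S2 reads c1=-1 → after 2×micro: 2 ⇒ (c0=3/2, c1=-1, c2=2)
[Gauss-Seidel] macro 2: S0 reads c1=-1 → after 1×micro: -5/4; S1 reads c2=2 → after 1×micro: -4; S2 reads c1=-4 → after 2×micro: 5 ⇒ (c0=-5/4, c1=-4, c2=5)
[Gauss-Seidel] macro 3: S0 reads c1=-4 → after 1×micro: -69/8; S1 reads c2=5 → after 1×micro: -13; S2 reads c1=-13 → after 2×micro: 2 ⇒ (c0=-69/8, c1=-13, c2=2)
[Gauss-Seidel] macro 4: S0 reads c1=-13 → after 1×micro: -485/16; S1 reads c2=2 → after 1×micro: -28; S2 reads c1=-28 → after 2×micro: 5 ⇒ (c0=-485/16, c1=-28, c2=5)

first divergence at macro-step: 1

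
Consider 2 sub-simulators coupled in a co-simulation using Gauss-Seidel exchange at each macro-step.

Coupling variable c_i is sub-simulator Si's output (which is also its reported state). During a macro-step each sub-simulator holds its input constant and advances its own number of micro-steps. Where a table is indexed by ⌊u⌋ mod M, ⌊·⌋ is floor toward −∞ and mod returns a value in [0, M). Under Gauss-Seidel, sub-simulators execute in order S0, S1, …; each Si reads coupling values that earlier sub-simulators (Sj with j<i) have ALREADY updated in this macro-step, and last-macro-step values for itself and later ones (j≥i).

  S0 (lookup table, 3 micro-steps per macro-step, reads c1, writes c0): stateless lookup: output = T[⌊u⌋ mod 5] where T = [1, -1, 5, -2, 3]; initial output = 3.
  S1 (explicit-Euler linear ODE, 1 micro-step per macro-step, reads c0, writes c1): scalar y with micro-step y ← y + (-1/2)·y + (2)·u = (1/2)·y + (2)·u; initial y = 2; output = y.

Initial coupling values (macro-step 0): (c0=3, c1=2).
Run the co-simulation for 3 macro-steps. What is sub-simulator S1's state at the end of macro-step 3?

S1 state at macro-step 3 = -9/4

macro 1: S0 reads c1=2 → after 3×micro: 5; S1 reads c0=5 → after 1×micro: 11 ⇒ (c0=5, c1=11)
macro 2: S0 reads c1=11 → after 3×micro: -1; S1 reads c0=-1 → after 1×micro: 7/2 ⇒ (c0=-1, c1=7/2)
macro 3: S0 reads c1=7/2 → after 3×micro: -2; S1 reads c0=-2 → after 1×micro: -9/4 ⇒ (c0=-2, c1=-9/4)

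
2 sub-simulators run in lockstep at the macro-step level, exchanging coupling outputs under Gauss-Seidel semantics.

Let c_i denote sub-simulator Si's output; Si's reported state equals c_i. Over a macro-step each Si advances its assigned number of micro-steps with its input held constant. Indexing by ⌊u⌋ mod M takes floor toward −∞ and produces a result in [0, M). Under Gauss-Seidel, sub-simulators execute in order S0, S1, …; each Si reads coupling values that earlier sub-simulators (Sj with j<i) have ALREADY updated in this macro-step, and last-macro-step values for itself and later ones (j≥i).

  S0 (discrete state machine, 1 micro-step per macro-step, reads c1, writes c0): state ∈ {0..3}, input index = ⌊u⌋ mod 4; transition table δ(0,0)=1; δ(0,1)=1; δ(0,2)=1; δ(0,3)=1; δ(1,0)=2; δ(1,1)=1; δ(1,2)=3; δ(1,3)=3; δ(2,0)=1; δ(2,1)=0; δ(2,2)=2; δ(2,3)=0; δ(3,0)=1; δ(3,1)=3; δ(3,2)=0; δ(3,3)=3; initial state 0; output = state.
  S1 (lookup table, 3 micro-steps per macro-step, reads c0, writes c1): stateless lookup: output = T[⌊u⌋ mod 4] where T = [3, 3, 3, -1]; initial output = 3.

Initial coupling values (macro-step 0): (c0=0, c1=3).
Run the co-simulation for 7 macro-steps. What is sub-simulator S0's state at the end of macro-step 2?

macro 1: S0 reads c1=3 → after 1×micro: 1; S1 reads c0=1 → after 3×micro: 3 ⇒ (c0=1, c1=3)
macro 2: S0 reads c1=3 → after 1×micro: 3; S1 reads c0=3 → after 3×micro: -1 ⇒ (c0=3, c1=-1)
macro 3: S0 reads c1=-1 → after 1×micro: 3; S1 reads c0=3 → after 3×micro: -1 ⇒ (c0=3, c1=-1)
macro 4: S0 reads c1=-1 → after 1×micro: 3; S1 reads c0=3 → after 3×micro: -1 ⇒ (c0=3, c1=-1)
macro 5: S0 reads c1=-1 → after 1×micro: 3; S1 reads c0=3 → after 3×micro: -1 ⇒ (c0=3, c1=-1)
macro 6: S0 reads c1=-1 → after 1×micro: 3; S1 reads c0=3 → after 3×micro: -1 ⇒ (c0=3, c1=-1)
macro 7: S0 reads c1=-1 → after 1×micro: 3; S1 reads c0=3 → after 3×micro: -1 ⇒ (c0=3, c1=-1)

S0 state at macro-step 2 = 3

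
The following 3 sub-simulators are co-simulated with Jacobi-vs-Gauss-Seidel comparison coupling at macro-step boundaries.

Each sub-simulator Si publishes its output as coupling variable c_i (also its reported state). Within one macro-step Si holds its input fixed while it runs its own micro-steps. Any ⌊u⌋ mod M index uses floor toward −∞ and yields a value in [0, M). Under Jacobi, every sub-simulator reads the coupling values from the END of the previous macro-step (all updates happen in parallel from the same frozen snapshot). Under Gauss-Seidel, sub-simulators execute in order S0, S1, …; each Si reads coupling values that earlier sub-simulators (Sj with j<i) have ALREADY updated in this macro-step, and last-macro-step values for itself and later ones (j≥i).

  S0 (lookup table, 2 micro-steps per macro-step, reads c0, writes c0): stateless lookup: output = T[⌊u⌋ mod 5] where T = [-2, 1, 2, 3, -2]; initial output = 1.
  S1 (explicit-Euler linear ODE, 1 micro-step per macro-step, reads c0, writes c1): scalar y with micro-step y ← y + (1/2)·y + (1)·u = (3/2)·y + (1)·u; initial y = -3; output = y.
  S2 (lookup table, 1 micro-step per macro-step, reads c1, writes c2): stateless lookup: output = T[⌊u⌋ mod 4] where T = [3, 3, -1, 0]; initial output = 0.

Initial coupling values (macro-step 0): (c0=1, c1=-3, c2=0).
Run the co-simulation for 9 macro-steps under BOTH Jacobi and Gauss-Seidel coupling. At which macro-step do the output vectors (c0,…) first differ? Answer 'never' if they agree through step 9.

first divergence at macro-step: 2

[Jacobi] macro 1: S0 reads c0=1 → after 2×micro: 1; S1 reads c0=1 → after 1×micro: -7/2; S2 reads c1=-3 → after 1×micro: 3 ⇒ (c0=1, c1=-7/2, c2=3)
[Jacobi] macro 2: S0 reads c0=1 → after 2×micro: 1; S1 reads c0=1 → after 1×micro: -17/4; S2 reads c1=-7/2 → after 1×micro: 3 ⇒ (c0=1, c1=-17/4, c2=3)
[Jacobi] macro 3: S0 reads c0=1 → after 2×micro: 1; S1 reads c0=1 → after 1×micro: -43/8; S2 reads c1=-17/4 → after 1×micro: 0 ⇒ (c0=1, c1=-43/8, c2=0)
[Jacobi] macro 4: S0 reads c0=1 → after 2×micro: 1; S1 reads c0=1 → after 1×micro: -113/16; S2 reads c1=-43/8 → after 1×micro: -1 ⇒ (c0=1, c1=-113/16, c2=-1)
[Jacobi] macro 5: S0 reads c0=1 → after 2×micro: 1; S1 reads c0=1 → after 1×micro: -307/32; S2 reads c1=-113/16 → after 1×micro: 3 ⇒ (c0=1, c1=-307/32, c2=3)
[Jacobi] macro 6: S0 reads c0=1 → after 2×micro: 1; S1 reads c0=1 → after 1×micro: -857/64; S2 reads c1=-307/32 → after 1×micro: -1 ⇒ (c0=1, c1=-857/64, c2=-1)
[Jacobi] macro 7: S0 reads c0=1 → after 2×micro: 1; S1 reads c0=1 → after 1×micro: -2443/128; S2 reads c1=-857/64 → after 1×micro: -1 ⇒ (c0=1, c1=-2443/128, c2=-1)
[Jacobi] macro 8: S0 reads c0=1 → after 2×micro: 1; S1 reads c0=1 → after 1×micro: -7073/256; S2 reads c1=-2443/128 → after 1×micro: 3 ⇒ (c0=1, c1=-7073/256, c2=3)
[Jacobi] macro 9: S0 reads c0=1 → after 2×micro: 1; S1 reads c0=1 → after 1×micro: -20707/512; S2 reads c1=-7073/256 → after 1×micro: 3 ⇒ (c0=1, c1=-20707/512, c2=3)
[Gauss-Seidel] macro 1: S0 reads c0=1 → after 2×micro: 1; S1 reads c0=1 → after 1×micro: -7/2; S2 reads c1=-7/2 → after 1×micro: 3 ⇒ (c0=1, c1=-7/2, c2=3)
[Gauss-Seidel] macro 2: S0 reads c0=1 → after 2×micro: 1; S1 reads c0=1 → after 1×micro: -17/4; S2 reads c1=-17/4 → after 1×micro: 0 ⇒ (c0=1, c1=-17/4, c2=0)
[Gauss-Seidel] macro 3: S0 reads c0=1 → after 2×micro: 1; S1 reads c0=1 → after 1×micro: -43/8; S2 reads c1=-43/8 → after 1×micro: -1 ⇒ (c0=1, c1=-43/8, c2=-1)
[Gauss-Seidel] macro 4: S0 reads c0=1 → after 2×micro: 1; S1 reads c0=1 → after 1×micro: -113/16; S2 reads c1=-113/16 → after 1×micro: 3 ⇒ (c0=1, c1=-113/16, c2=3)
[Gauss-Seidel] macro 5: S0 reads c0=1 → after 2×micro: 1; S1 reads c0=1 → after 1×micro: -307/32; S2 reads c1=-307/32 → after 1×micro: -1 ⇒ (c0=1, c1=-307/32, c2=-1)
[Gauss-Seidel] macro 6: S0 reads c0=1 → after 2×micro: 1; S1 reads c0=1 → after 1×micro: -857/64; S2 reads c1=-857/64 → after 1×micro: -1 ⇒ (c0=1, c1=-857/64, c2=-1)
[Gauss-Seidel] macro 7: S0 reads c0=1 → after 2×micro: 1; S1 reads c0=1 → after 1×micro: -2443/128; S2 reads c1=-2443/128 → after 1×micro: 3 ⇒ (c0=1, c1=-2443/128, c2=3)
[Gauss-Seidel] macro 8: S0 reads c0=1 → after 2×micro: 1; S1 reads c0=1 → after 1×micro: -7073/256; S2 reads c1=-7073/256 → after 1×micro: 3 ⇒ (c0=1, c1=-7073/256, c2=3)
[Gauss-Seidel] macro 9: S0 reads c0=1 → after 2×micro: 1; S1 reads c0=1 → after 1×micro: -20707/512; S2 reads c1=-20707/512 → after 1×micro: 0 ⇒ (c0=1, c1=-20707/512, c2=0)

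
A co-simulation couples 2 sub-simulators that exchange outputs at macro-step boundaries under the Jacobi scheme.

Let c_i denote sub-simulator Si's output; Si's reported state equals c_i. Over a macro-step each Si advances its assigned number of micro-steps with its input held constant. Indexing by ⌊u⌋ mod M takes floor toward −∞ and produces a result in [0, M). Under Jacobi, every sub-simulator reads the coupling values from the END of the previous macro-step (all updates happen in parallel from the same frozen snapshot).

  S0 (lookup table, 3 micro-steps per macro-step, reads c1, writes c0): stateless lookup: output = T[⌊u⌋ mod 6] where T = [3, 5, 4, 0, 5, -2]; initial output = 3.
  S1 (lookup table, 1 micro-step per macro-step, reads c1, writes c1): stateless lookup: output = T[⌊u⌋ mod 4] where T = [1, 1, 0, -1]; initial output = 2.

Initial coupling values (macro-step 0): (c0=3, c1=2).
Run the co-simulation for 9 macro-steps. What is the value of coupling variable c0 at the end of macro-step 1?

macro 1: S0 reads c1=2 → after 3×micro: 4; S1 reads c1=2 → after 1×micro: 0 ⇒ (c0=4, c1=0)
macro 2: S0 reads c1=0 → after 3×micro: 3; S1 reads c1=0 → after 1×micro: 1 ⇒ (c0=3, c1=1)
macro 3: S0 reads c1=1 → after 3×micro: 5; S1 reads c1=1 → after 1×micro: 1 ⇒ (c0=5, c1=1)
macro 4: S0 reads c1=1 → after 3×micro: 5; S1 reads c1=1 → after 1×micro: 1 ⇒ (c0=5, c1=1)
macro 5: S0 reads c1=1 → after 3×micro: 5; S1 reads c1=1 → after 1×micro: 1 ⇒ (c0=5, c1=1)
macro 6: S0 reads c1=1 → after 3×micro: 5; S1 reads c1=1 → after 1×micro: 1 ⇒ (c0=5, c1=1)
macro 7: S0 reads c1=1 → after 3×micro: 5; S1 reads c1=1 → after 1×micro: 1 ⇒ (c0=5, c1=1)
macro 8: S0 reads c1=1 → after 3×micro: 5; S1 reads c1=1 → after 1×micro: 1 ⇒ (c0=5, c1=1)
macro 9: S0 reads c1=1 → after 3×micro: 5; S1 reads c1=1 → after 1×micro: 1 ⇒ (c0=5, c1=1)

c0 at macro-step 1 = 4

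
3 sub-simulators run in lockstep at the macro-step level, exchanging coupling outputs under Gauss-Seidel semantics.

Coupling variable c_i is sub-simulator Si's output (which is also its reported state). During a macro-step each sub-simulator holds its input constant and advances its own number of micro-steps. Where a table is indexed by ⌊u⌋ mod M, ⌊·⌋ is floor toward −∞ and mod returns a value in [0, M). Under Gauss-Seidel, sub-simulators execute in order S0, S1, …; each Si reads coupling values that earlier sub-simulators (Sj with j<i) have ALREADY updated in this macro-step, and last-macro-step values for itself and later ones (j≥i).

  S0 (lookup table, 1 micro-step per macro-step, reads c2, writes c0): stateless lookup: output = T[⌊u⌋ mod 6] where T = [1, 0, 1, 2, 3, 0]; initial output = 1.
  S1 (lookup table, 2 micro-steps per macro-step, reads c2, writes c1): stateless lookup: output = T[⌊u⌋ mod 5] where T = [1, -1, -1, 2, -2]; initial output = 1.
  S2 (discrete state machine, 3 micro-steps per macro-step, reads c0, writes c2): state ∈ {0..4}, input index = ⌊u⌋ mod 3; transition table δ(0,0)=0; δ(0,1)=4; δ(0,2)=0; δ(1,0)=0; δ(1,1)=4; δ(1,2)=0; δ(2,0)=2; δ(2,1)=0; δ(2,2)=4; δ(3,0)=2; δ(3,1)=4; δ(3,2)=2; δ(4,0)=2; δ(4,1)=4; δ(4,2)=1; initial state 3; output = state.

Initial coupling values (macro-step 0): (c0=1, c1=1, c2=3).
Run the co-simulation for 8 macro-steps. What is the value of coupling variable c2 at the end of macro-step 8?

c2 at macro-step 8 = 2

macro 1: S0 reads c2=3 → after 1×micro: 2; S1 reads c2=3 → after 2×micro: 2; S2 reads c0=2 → after 3×micro: 1 ⇒ (c0=2, c1=2, c2=1)
macro 2: S0 reads c2=1 → after 1×micro: 0; S1 reads c2=1 → after 2×micro: -1; S2 reads c0=0 → after 3×micro: 0 ⇒ (c0=0, c1=-1, c2=0)
macro 3: S0 reads c2=0 → after 1×micro: 1; S1 reads c2=0 → after 2×micro: 1; S2 reads c0=1 → after 3×micro: 4 ⇒ (c0=1, c1=1, c2=4)
macro 4: S0 reads c2=4 → after 1×micro: 3; S1 reads c2=4 → after 2×micro: -2; S2 reads c0=3 → after 3×micro: 2 ⇒ (c0=3, c1=-2, c2=2)
macro 5: S0 reads c2=2 → after 1×micro: 1; S1 reads c2=2 → after 2×micro: -1; S2 reads c0=1 → after 3×micro: 4 ⇒ (c0=1, c1=-1, c2=4)
macro 6: S0 reads c2=4 → after 1×micro: 3; S1 reads c2=4 → after 2×micro: -2; S2 reads c0=3 → after 3×micro: 2 ⇒ (c0=3, c1=-2, c2=2)
macro 7: S0 reads c2=2 → after 1×micro: 1; S1 reads c2=2 → after 2×micro: -1; S2 reads c0=1 → after 3×micro: 4 ⇒ (c0=1, c1=-1, c2=4)
macro 8: S0 reads c2=4 → after 1×micro: 3; S1 reads c2=4 → after 2×micro: -2; S2 reads c0=3 → after 3×micro: 2 ⇒ (c0=3, c1=-2, c2=2)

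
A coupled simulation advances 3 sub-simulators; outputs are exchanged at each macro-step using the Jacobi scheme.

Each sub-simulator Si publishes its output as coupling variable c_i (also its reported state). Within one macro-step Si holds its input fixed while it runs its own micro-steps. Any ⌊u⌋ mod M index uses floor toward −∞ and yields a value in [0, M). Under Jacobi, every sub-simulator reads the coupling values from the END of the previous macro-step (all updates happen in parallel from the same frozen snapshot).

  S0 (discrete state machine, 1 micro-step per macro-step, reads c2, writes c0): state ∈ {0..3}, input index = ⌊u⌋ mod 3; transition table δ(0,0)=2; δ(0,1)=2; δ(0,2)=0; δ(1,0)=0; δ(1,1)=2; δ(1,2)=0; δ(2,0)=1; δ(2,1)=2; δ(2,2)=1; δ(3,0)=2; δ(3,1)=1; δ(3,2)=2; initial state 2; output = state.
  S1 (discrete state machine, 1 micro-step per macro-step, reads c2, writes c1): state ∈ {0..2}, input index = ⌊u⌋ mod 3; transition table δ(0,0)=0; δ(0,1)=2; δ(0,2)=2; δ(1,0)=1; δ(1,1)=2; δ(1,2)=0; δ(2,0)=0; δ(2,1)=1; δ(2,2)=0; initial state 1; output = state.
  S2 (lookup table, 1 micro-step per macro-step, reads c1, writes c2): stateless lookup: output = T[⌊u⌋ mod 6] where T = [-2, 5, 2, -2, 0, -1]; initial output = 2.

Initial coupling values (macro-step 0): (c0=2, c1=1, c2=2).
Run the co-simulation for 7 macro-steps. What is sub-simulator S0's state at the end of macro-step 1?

S0 state at macro-step 1 = 1

macro 1: S0 reads c2=2 → after 1×micro: 1; S1 reads c2=2 → after 1×micro: 0; S2 reads c1=1 → after 1×micro: 5 ⇒ (c0=1, c1=0, c2=5)
macro 2: S0 reads c2=5 → after 1×micro: 0; S1 reads c2=5 → after 1×micro: 2; S2 reads c1=0 → after 1×micro: -2 ⇒ (c0=0, c1=2, c2=-2)
macro 3: S0 reads c2=-2 → after 1×micro: 2; S1 reads c2=-2 → after 1×micro: 1; S2 reads c1=2 → after 1×micro: 2 ⇒ (c0=2, c1=1, c2=2)
macro 4: S0 reads c2=2 → after 1×micro: 1; S1 reads c2=2 → after 1×micro: 0; S2 reads c1=1 → after 1×micro: 5 ⇒ (c0=1, c1=0, c2=5)
macro 5: S0 reads c2=5 → after 1×micro: 0; S1 reads c2=5 → after 1×micro: 2; S2 reads c1=0 → after 1×micro: -2 ⇒ (c0=0, c1=2, c2=-2)
macro 6: S0 reads c2=-2 → after 1×micro: 2; S1 reads c2=-2 → after 1×micro: 1; S2 reads c1=2 → after 1×micro: 2 ⇒ (c0=2, c1=1, c2=2)
macro 7: S0 reads c2=2 → after 1×micro: 1; S1 reads c2=2 → after 1×micro: 0; S2 reads c1=1 → after 1×micro: 5 ⇒ (c0=1, c1=0, c2=5)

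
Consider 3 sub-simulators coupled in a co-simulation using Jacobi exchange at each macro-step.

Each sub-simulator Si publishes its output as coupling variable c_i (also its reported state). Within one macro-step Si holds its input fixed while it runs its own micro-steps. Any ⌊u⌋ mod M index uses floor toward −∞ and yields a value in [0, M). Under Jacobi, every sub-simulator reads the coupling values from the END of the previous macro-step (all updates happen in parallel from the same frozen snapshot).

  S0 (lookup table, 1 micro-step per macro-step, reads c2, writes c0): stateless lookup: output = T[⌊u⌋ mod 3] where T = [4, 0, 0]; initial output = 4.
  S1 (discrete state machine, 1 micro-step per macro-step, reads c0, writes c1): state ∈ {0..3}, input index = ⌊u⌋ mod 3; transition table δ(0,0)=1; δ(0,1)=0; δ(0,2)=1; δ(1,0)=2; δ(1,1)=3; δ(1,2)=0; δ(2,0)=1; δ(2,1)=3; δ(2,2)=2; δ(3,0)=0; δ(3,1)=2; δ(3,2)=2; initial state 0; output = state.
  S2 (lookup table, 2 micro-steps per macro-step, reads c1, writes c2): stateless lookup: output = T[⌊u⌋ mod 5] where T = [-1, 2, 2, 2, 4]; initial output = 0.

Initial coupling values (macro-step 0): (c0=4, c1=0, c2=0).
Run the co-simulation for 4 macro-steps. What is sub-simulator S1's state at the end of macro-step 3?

macro 1: S0 reads c2=0 → after 1×micro: 4; S1 reads c0=4 → after 1×micro: 0; S2 reads c1=0 → after 2×micro: -1 ⇒ (c0=4, c1=0, c2=-1)
macro 2: S0 reads c2=-1 → after 1×micro: 0; S1 reads c0=4 → after 1×micro: 0; S2 reads c1=0 → after 2×micro: -1 ⇒ (c0=0, c1=0, c2=-1)
macro 3: S0 reads c2=-1 → after 1×micro: 0; S1 reads c0=0 → after 1×micro: 1; S2 reads c1=0 → after 2×micro: -1 ⇒ (c0=0, c1=1, c2=-1)
macro 4: S0 reads c2=-1 → after 1×micro: 0; S1 reads c0=0 → after 1×micro: 2; S2 reads c1=1 → after 2×micro: 2 ⇒ (c0=0, c1=2, c2=2)

S1 state at macro-step 3 = 1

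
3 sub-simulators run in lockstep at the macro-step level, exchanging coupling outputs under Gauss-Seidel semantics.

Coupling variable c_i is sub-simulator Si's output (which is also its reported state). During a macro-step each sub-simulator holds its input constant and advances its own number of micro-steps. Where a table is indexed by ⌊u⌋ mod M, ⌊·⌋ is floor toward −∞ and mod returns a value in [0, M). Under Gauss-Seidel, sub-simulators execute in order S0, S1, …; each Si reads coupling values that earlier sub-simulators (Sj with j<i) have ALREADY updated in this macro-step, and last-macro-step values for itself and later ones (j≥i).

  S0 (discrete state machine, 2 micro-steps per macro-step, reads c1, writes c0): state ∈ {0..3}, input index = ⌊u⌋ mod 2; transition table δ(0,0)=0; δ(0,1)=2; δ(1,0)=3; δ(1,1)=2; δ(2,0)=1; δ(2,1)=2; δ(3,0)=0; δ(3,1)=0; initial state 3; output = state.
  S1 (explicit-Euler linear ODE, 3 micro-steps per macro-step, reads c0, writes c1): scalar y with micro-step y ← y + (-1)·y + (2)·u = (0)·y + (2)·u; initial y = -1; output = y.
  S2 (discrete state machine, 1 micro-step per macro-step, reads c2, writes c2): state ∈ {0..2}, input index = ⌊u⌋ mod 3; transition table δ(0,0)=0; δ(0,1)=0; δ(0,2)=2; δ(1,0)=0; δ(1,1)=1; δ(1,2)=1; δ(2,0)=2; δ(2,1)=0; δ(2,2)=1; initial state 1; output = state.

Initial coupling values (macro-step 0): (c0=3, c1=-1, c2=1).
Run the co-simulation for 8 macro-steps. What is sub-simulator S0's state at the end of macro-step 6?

macro 1: S0 reads c1=-1 → after 2×micro: 2; S1 reads c0=2 → after 3×micro: 4; S2 reads c2=1 → after 1×micro: 1 ⇒ (c0=2, c1=4, c2=1)
macro 2: S0 reads c1=4 → after 2×micro: 3; S1 reads c0=3 → after 3×micro: 6; S2 reads c2=1 → after 1×micro: 1 ⇒ (c0=3, c1=6, c2=1)
macro 3: S0 reads c1=6 → after 2×micro: 0; S1 reads c0=0 → after 3×micro: 0; S2 reads c2=1 → after 1×micro: 1 ⇒ (c0=0, c1=0, c2=1)
macro 4: S0 reads c1=0 → after 2×micro: 0; S1 reads c0=0 → after 3×micro: 0; S2 reads c2=1 → after 1×micro: 1 ⇒ (c0=0, c1=0, c2=1)
macro 5: S0 reads c1=0 → after 2×micro: 0; S1 reads c0=0 → after 3×micro: 0; S2 reads c2=1 → after 1×micro: 1 ⇒ (c0=0, c1=0, c2=1)
macro 6: S0 reads c1=0 → after 2×micro: 0; S1 reads c0=0 → after 3×micro: 0; S2 reads c2=1 → after 1×micro: 1 ⇒ (c0=0, c1=0, c2=1)
macro 7: S0 reads c1=0 → after 2×micro: 0; S1 reads c0=0 → after 3×micro: 0; S2 reads c2=1 → after 1×micro: 1 ⇒ (c0=0, c1=0, c2=1)
macro 8: S0 reads c1=0 → after 2×micro: 0; S1 reads c0=0 → after 3×micro: 0; S2 reads c2=1 → after 1×micro: 1 ⇒ (c0=0, c1=0, c2=1)

S0 state at macro-step 6 = 0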